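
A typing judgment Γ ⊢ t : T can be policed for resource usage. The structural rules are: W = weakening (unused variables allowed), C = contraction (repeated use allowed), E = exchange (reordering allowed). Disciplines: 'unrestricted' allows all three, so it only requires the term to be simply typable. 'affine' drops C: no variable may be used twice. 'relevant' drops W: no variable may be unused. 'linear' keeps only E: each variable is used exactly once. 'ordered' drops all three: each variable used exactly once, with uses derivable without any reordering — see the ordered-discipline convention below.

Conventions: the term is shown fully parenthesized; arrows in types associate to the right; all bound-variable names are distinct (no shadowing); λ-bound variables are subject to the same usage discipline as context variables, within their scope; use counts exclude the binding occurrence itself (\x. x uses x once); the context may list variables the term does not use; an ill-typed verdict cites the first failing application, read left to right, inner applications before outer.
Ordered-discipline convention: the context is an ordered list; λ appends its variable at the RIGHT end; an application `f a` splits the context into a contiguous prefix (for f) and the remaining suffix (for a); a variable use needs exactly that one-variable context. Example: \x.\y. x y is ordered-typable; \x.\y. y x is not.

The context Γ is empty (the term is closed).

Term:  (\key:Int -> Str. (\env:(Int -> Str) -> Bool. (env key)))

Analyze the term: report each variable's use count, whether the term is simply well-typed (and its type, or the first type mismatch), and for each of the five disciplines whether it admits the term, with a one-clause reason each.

counts: key [bound] ×1; env [bound] ×1
order of uses: env, key
typing: well-typed — term : (Int -> Str) -> ((Int -> Str) -> Bool) -> Bool
ordered ✗ (no ordered split (uses run env, key))
linear ✓ (key, env: one use apiece)
affine ✓ (no duplicate uses among key, env)
relevant ✓ (key, env: all used, weakening unneeded)
unrestricted ✓ (typability at (Int -> Str) -> ((Int -> Str) -> Bool) -> Bool is all that's needed)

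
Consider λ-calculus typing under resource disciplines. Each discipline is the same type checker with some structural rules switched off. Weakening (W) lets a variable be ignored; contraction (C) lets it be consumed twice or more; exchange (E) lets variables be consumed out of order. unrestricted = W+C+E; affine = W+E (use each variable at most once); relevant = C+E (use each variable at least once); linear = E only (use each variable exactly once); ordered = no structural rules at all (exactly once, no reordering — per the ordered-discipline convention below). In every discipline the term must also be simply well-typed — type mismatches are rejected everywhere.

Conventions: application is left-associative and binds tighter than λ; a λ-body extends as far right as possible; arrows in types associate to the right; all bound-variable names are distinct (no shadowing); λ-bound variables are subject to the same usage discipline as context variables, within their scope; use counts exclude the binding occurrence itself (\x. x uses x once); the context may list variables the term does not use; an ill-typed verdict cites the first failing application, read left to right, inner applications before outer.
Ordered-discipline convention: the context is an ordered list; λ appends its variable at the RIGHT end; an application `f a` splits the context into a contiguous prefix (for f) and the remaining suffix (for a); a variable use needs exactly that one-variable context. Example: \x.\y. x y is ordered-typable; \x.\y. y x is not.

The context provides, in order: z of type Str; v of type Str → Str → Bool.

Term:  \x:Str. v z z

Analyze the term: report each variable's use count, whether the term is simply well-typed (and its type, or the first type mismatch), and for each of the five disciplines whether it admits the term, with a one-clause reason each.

counts: z: 2×, v: 1×, x (bound): 0×
uses in reading order: v, z, z
typing: ✓ — Str → Bool
ordered: ✗ — uses contraction: z ×2; needs weakening: x unused
linear: ✗ — uses contraction: z ×2; needs weakening: x unused
affine: ✗ — uses contraction: z ×2
relevant: ✗ — needs weakening: x unused
unrestricted: ✓ — well-typed at Str → Bool; no restrictions here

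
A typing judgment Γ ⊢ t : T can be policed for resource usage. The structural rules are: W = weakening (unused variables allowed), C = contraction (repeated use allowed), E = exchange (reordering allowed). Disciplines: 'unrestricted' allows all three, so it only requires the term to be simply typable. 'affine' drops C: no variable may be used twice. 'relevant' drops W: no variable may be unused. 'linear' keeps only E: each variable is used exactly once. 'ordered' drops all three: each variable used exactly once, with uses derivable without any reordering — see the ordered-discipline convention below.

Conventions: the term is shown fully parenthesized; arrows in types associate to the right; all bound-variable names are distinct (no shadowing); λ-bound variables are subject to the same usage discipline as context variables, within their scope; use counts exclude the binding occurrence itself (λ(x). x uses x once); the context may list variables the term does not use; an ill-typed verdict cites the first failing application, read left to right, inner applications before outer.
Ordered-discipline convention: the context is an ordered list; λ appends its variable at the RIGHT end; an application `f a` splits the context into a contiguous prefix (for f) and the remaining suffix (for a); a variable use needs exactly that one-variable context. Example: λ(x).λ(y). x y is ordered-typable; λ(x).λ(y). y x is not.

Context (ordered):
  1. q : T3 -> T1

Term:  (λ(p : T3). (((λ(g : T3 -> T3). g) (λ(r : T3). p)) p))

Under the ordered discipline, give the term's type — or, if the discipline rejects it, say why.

not well-typed under ordered — uses contraction: p ×2; needs weakening: q, r unused
counts: q: 0, p [bound]: 2, g [bound]: 1, r [bound]: 0
use order (left to right): g, p, p
typing: the term checks, with type T3 -> T3
all disciplines: ordered ✗, linear ✗, affine ✗, relevant ✗, unrestricted ✓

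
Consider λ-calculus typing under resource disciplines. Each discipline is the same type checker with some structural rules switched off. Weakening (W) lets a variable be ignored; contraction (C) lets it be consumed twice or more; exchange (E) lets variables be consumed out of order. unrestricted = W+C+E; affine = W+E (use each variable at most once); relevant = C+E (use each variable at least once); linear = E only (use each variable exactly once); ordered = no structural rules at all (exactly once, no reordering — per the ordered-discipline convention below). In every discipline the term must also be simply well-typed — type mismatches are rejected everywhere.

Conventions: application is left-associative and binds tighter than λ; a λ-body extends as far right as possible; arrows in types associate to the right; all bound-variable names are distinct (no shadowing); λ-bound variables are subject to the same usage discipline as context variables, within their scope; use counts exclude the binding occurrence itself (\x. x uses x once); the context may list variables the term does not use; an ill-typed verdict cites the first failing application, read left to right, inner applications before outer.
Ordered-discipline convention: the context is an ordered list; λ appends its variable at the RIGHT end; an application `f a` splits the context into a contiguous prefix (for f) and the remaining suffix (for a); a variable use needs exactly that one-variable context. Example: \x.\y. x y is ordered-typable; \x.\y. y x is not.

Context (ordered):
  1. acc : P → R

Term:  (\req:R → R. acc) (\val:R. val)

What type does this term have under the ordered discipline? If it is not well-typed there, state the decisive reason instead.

not well-typed under ordered — unused: req — weakening required
counts: acc: 1×; req (bound): 0×; val (bound): 1×
uses in reading order: acc, val
typing: the term checks, with type P → R
per-discipline verdicts: ordered ✗, linear ✗, affine ✓, relevant ✗, unrestricted ✓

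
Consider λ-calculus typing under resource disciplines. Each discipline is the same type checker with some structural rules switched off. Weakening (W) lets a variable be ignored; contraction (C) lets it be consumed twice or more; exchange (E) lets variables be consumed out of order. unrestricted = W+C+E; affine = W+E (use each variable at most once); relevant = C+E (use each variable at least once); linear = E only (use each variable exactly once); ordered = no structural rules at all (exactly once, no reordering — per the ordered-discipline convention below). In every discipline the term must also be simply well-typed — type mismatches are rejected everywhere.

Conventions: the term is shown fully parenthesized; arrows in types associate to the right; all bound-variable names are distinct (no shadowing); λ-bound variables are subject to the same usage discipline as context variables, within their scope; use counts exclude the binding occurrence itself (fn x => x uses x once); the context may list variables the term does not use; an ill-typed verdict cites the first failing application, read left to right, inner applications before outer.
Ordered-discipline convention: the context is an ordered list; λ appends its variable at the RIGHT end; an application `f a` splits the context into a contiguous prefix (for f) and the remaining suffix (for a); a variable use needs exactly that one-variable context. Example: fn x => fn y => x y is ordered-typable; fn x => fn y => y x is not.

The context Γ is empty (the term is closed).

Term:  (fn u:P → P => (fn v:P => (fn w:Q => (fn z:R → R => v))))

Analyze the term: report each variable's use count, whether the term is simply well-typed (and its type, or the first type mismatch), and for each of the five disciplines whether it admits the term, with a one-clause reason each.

counts: u [bound] ×0, v [bound] ×1, w [bound] ×0, z [bound] ×0
uses in reading order: v
typing: ✓ — (P → P) → P → Q → (R → R) → P
ordered: ✗ — u, w, z never used (weakening)
linear: ✗ — u, w, z never used (weakening)
affine: ✓ — none of u, v, w, z used more than once
relevant: ✗ — u, w, z never used (weakening)
unrestricted: ✓ — well-typed at (P → P) → P → Q → (R → R) → P; no restrictions here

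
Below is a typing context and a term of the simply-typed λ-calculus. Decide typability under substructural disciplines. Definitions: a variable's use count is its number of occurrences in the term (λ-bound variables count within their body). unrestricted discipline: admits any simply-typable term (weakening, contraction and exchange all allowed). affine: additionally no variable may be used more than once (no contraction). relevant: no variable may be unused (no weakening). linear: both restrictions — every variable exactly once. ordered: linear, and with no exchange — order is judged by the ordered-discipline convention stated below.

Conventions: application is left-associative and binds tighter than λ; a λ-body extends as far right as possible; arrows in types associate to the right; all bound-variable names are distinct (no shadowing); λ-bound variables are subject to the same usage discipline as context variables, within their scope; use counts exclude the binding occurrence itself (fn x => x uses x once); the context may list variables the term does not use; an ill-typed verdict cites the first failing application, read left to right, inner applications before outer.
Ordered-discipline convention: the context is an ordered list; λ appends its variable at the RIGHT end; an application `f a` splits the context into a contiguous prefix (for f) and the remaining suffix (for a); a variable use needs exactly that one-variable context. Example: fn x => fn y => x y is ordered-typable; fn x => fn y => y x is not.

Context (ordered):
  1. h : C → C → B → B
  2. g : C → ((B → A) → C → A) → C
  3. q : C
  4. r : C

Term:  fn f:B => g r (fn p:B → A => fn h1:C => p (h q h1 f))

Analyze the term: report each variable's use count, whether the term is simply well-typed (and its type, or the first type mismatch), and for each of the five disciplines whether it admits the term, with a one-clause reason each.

usage: h: 1; g: 1; q: 1; r: 1; f (λ-bound): 1; p (λ-bound): 1; h1 (λ-bound): 1
use order (left to right): g, r, p, h, q, h1, f
typing: the term checks, with type B → C
ordered: ✗ — use order g, r, p, h, q, h1, f needs exchange
linear: ✓ — each of h, g, q, r, f, p, h1 used exactly once
affine: ✓ — h, g, q, r, f, p, h1: no repeats, contraction unneeded
relevant: ✓ — none of h, g, q, r, f, p, h1 goes unused
unrestricted: ✓ — simply typable at B → C; W, C, E all held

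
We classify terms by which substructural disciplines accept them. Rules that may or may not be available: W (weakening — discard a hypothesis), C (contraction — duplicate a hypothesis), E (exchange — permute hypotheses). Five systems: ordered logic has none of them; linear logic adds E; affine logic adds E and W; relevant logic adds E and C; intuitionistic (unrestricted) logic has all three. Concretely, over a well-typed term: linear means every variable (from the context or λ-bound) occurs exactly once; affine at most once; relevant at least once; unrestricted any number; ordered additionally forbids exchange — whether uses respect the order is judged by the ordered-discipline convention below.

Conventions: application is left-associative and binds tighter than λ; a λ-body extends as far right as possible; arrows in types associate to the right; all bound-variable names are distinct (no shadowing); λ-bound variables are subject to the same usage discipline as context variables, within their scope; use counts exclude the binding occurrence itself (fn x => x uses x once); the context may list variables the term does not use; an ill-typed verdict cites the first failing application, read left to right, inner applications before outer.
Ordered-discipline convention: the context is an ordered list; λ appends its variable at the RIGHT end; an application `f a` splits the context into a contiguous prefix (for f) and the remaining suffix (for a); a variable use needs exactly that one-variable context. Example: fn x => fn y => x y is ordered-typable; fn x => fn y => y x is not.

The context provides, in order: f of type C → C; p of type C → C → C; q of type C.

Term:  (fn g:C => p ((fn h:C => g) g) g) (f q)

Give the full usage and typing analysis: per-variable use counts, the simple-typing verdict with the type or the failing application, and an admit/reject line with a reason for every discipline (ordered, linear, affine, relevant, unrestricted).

use counts: f=1, p=1, q=1, g [bound]=3, h [bound]=0
uses in reading order: p, g, g, g, f, q
typing: ✓ — C
ordered: ✗ — repeated use of g ×3; h never used (weakening)
linear: ✗ — repeated use of g ×3; h never used (weakening)
affine: ✗ — repeated use of g ×3
relevant: ✗ — h never used (weakening)
unrestricted: ✓ — well-typed at C; no restrictions here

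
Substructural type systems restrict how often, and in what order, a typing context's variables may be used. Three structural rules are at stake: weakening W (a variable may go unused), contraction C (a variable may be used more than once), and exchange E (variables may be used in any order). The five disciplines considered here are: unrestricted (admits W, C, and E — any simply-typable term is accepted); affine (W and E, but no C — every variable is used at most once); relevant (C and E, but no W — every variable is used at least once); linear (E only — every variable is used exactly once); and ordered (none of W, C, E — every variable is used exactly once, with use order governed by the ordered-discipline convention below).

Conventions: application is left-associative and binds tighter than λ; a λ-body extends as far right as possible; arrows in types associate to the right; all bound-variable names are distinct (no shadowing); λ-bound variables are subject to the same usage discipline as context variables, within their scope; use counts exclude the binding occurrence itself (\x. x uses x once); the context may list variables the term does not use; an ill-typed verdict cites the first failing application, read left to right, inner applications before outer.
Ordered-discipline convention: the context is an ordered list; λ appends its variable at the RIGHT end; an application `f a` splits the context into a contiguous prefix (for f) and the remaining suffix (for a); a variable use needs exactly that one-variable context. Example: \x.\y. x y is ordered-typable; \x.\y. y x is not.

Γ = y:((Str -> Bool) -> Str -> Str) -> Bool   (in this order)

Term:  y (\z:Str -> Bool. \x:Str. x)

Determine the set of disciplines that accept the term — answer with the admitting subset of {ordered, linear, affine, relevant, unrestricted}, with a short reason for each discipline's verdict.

admitting disciplines: affine, unrestricted
usage: y ×1, z (λ-bound) ×0, x (λ-bound) ×1
uses in reading order: y, x
typing: the term checks, with type Bool
ordered: ✗ — needs weakening: z unused
linear: ✗ — needs weakening: z unused
affine: ✓ — none of y, z, x used more than once
relevant: ✗ — needs weakening: z unused
unrestricted: ✓ — type-checks (Bool) and nothing is barred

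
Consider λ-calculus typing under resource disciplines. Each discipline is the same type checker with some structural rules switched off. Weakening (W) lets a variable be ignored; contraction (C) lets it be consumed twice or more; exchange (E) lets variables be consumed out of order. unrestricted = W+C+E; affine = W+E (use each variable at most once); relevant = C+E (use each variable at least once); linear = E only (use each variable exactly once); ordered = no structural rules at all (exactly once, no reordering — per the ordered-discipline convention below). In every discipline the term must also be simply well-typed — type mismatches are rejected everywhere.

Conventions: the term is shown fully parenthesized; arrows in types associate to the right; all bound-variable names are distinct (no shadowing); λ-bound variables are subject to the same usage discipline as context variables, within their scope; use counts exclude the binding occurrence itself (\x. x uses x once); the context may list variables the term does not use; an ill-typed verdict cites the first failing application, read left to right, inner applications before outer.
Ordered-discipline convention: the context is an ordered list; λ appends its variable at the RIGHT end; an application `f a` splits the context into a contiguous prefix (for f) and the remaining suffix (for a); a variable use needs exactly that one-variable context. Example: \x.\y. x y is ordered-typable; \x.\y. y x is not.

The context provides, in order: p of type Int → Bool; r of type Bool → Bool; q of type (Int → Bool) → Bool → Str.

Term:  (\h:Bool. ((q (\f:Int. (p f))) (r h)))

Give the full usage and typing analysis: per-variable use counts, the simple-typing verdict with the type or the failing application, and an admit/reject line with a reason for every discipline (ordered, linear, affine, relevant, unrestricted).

variable uses: p: 1, r: 1, q: 1, h (bound): 1, f (bound): 1
left-to-right use order: q, p, f, r, h
typing: ✓ — Bool → Str
ordered: ✗ — no contiguous prefix/suffix split fits q, p, f, r, h
linear: ✓ — exactly-once usage across p, r, q, h, f
affine: ✓ — at most one use each (p, r, q, h, f)
relevant: ✓ — every one of p, r, q, h, f appears
unrestricted: ✓ — simply typable at Bool → Str; W, C, E all held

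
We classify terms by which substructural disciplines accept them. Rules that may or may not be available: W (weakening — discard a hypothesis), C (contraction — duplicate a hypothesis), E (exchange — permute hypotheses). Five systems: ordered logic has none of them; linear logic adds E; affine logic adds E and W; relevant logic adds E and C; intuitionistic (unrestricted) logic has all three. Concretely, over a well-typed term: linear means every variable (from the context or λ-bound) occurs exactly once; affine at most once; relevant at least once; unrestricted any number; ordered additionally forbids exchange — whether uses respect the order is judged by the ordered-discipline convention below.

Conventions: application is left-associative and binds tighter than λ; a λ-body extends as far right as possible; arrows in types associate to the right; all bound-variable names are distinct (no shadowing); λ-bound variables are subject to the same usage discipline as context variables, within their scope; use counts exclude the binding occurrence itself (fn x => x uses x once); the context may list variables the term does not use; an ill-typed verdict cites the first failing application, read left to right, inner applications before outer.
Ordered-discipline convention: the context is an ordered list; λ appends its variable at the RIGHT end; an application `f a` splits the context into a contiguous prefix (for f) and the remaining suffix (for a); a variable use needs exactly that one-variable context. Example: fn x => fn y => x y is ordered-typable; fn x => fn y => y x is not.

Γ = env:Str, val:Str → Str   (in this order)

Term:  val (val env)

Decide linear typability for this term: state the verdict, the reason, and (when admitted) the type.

no — val ×2 used more than once (contraction)
usage: env ×1; val ×2
use order (left to right): val, val, env
typing: ✓ — Str
all disciplines: ordered ✗ · linear ✗ · affine ✗ · relevant ✓ · unrestricted ✓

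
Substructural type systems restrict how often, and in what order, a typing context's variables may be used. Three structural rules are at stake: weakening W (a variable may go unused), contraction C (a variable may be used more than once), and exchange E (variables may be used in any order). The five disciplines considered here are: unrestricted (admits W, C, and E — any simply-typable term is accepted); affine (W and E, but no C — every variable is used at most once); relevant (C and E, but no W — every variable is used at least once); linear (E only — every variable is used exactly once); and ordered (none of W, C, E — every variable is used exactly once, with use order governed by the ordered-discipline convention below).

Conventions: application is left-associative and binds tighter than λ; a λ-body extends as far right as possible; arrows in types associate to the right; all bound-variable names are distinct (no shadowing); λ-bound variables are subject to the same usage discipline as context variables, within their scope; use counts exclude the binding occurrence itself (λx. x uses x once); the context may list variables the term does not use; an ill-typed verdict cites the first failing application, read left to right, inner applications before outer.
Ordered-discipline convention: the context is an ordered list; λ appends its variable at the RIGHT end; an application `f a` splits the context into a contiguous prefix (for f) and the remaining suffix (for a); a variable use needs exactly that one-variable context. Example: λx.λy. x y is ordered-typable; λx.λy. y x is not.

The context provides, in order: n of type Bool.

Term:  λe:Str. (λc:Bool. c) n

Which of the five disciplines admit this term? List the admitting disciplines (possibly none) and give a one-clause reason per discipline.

admitting disciplines: affine, unrestricted
use counts: n=1, e (λ-bound)=0, c (λ-bound)=1
use order (left to right): c, n
typing: well-typed at Str → Bool
ordered: ✗ — needs weakening: e unused
linear: ✗ — needs weakening: e unused
affine: ✓ — at most one use each (n, e, c)
relevant: ✗ — needs weakening: e unused
unrestricted: ✓ — well-typed at Str → Bool; no restrictions here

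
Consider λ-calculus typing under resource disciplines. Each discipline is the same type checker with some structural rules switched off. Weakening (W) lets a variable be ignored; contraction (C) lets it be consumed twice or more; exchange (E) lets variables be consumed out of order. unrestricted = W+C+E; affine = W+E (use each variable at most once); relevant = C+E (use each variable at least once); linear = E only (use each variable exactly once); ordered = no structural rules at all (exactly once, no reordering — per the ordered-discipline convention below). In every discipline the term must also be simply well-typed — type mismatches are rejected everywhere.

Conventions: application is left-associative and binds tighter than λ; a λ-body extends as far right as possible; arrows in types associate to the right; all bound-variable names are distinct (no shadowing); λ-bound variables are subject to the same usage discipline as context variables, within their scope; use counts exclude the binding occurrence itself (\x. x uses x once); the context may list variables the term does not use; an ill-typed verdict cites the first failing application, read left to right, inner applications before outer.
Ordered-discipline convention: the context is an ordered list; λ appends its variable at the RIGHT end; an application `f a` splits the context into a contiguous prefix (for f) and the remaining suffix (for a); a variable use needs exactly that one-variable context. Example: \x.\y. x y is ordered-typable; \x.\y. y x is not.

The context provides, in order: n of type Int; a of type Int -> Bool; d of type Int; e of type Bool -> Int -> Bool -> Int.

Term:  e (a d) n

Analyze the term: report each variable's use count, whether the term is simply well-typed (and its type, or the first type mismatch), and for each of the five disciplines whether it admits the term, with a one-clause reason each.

counts: n: 1×, a: 1×, d: 1×, e: 1×
uses in reading order: e, a, d, n
typing: ✓ — Bool -> Int
ordered ✗ (use order e, a, d, n needs exchange)
linear ✓ (single use per variable (n, a, d, e))
affine ✓ (n, a, d, e: no repeats, contraction unneeded)
relevant ✓ (every one of n, a, d, e appears)
unrestricted ✓ (type-checks (Bool -> Int) and nothing is barred)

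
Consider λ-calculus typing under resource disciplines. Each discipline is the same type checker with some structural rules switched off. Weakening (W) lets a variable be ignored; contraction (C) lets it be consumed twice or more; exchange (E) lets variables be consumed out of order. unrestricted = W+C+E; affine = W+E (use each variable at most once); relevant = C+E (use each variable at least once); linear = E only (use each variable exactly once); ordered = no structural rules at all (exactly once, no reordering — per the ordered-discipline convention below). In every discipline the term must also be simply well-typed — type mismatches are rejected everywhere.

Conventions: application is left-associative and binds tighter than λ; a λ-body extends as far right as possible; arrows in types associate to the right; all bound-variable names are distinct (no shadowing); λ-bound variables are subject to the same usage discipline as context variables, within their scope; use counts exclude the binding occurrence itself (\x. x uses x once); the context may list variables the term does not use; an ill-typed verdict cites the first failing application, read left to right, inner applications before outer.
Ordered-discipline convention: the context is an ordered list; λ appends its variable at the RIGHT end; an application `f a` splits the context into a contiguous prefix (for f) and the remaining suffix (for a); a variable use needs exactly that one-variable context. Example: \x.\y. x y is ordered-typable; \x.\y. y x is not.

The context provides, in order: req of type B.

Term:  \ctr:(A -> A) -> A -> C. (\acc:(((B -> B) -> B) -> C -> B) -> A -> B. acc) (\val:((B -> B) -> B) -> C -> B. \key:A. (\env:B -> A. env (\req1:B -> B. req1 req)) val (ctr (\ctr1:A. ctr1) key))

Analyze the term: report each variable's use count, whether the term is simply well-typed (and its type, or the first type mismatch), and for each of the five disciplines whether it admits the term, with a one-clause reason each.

use counts: req=1; ctr [bound]=1; acc [bound]=1; val [bound]=1; key [bound]=1; env [bound]=1; req1 [bound]=1; ctr1 [bound]=1
use order (left to right): acc, env, req1, req, val, ctr, ctr1, key
typing: ill-typed: an argument (B -> B) -> B mismatches the expected B
ordered: ✗ — not simply typable
linear: ✗ — fails simple typing
affine: ✗ — a type mismatch blocks all five
relevant: ✗ — the type mismatch rejects it
unrestricted: ✗ — not simply typable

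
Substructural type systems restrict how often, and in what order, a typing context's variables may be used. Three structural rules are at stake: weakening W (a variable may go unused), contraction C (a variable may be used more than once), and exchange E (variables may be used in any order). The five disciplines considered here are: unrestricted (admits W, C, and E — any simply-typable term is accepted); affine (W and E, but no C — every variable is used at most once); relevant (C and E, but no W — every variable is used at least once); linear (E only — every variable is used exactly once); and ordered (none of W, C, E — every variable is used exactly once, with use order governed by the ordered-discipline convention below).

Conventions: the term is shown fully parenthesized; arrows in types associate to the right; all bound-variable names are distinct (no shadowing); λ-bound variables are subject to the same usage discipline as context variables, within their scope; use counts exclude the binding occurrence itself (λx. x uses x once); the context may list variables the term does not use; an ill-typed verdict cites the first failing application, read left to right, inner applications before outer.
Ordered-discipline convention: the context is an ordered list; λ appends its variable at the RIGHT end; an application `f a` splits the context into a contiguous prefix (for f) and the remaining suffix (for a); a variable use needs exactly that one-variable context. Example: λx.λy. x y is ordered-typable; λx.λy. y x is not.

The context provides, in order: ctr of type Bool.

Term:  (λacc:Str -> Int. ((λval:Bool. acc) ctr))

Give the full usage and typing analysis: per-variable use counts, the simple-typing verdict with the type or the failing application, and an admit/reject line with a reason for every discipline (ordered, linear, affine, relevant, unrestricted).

usage: ctr: 1×, acc (λ-bound): 1×, val (λ-bound): 0×
left-to-right use order: acc, ctr
typing: the term checks, with type (Str -> Int) -> Str -> Int
ordered: ✗, unused: val — weakening required
linear: ✗, unused: val — weakening required
affine: ✓, at most one use each (ctr, acc, val)
relevant: ✗, unused: val — weakening required
unrestricted: ✓, simply typable at (Str -> Int) -> Str -> Int; W, C, E all held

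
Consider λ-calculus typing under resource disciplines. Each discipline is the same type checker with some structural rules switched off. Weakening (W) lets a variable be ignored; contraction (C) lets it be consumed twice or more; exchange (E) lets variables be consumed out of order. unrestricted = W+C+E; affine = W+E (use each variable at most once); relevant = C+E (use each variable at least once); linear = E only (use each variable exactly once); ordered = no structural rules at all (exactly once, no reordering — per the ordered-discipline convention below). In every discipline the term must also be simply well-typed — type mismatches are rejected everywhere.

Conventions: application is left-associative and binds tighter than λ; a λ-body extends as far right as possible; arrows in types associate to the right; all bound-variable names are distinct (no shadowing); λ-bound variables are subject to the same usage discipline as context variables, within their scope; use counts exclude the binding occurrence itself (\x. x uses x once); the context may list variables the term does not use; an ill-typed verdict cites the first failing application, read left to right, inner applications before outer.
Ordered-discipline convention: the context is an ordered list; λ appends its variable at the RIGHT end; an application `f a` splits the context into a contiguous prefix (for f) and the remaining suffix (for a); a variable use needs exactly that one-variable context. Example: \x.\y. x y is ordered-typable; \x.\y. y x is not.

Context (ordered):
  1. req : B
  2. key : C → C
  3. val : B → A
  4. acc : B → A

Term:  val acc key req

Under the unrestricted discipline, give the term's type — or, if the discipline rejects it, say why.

not well-typed under unrestricted — a type mismatch blocks all five
use counts: req ×1; key ×1; val ×1; acc ×1
uses in reading order: val, acc, key, req
typing: ill-typed: an application expects B but receives B → A
summary: ordered ✗ · linear ✗ · affine ✗ · relevant ✗ · unrestricted ✗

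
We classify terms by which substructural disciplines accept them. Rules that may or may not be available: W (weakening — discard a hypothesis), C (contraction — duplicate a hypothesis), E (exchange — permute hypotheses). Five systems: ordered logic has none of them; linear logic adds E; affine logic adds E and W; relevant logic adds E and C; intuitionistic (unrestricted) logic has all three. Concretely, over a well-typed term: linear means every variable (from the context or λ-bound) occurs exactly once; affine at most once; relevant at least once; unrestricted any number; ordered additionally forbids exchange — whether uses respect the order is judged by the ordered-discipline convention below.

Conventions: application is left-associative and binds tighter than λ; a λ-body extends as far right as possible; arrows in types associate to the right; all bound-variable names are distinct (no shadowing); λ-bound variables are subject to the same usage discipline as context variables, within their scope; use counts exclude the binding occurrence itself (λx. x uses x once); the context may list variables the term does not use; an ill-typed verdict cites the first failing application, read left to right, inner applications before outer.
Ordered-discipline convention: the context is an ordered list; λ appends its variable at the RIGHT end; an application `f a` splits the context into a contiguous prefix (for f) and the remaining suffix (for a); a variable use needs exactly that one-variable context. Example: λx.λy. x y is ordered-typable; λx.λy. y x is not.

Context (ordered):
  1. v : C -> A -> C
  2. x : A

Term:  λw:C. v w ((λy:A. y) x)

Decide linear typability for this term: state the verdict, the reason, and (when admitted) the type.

yes — single use per variable (v, x, w, y); term : C -> C
usage: v: 1×, x: 1×, w [bound]: 1×, y [bound]: 1×
uses in reading order: v, w, y, x
typing: well-typed at C -> C
summary: ordered ✗; linear ✓; affine ✓; relevant ✓; unrestricted ✓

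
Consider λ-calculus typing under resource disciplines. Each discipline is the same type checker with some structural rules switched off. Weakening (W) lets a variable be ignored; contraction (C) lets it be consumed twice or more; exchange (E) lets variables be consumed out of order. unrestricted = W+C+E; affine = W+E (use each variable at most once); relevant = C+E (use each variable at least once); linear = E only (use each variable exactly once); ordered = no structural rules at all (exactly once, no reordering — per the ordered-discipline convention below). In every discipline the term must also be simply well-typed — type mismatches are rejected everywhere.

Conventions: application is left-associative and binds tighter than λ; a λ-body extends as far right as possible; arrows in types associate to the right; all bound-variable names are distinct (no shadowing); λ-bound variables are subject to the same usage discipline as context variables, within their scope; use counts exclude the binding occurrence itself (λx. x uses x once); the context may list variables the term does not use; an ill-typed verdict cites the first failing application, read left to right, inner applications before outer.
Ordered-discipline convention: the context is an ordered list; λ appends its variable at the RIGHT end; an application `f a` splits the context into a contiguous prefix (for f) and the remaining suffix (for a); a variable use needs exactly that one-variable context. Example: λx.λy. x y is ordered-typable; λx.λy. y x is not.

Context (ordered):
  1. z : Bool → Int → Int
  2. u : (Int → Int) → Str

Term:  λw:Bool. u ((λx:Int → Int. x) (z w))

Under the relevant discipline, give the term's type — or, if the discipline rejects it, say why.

term : Bool → Str
counts: z ×1; u ×1; w (λ-bound) ×1; x (λ-bound) ×1
use order (left to right): u, x, z, w
typing: well-typed at Bool → Str
all disciplines: ordered ✗, linear ✓, affine ✓, relevant ✓, unrestricted ✓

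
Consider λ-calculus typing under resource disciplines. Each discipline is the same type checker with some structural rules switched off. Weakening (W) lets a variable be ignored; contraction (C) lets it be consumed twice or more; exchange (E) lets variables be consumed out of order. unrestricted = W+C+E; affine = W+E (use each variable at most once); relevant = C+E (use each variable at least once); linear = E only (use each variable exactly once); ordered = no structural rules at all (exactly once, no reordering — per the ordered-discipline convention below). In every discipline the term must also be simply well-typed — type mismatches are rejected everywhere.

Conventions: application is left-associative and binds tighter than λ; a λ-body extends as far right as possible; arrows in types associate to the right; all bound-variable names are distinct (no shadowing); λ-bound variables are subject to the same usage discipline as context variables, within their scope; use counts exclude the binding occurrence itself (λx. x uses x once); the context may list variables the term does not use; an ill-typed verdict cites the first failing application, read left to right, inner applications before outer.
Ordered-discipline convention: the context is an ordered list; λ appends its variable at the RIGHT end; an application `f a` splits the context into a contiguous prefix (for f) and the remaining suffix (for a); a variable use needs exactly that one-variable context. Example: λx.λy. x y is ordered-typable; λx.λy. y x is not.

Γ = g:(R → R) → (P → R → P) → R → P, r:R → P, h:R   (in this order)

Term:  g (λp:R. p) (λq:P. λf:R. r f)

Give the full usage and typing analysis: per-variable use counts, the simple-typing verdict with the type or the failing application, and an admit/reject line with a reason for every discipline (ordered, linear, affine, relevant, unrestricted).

use counts: g: 1×, r: 1×, h: 0×, p (bound): 1×, q (bound): 0×, f (bound): 1×
left-to-right use order: g, p, r, f
typing: well-typed — term : R → P
ordered: ✗, unused: h, q — weakening required
linear: ✗, unused: h, q — weakening required
affine: ✓, g, r, h, p, q, f: no repeats, contraction unneeded
relevant: ✗, unused: h, q — weakening required
unrestricted: ✓, simply typable at R → P; W, C, E all held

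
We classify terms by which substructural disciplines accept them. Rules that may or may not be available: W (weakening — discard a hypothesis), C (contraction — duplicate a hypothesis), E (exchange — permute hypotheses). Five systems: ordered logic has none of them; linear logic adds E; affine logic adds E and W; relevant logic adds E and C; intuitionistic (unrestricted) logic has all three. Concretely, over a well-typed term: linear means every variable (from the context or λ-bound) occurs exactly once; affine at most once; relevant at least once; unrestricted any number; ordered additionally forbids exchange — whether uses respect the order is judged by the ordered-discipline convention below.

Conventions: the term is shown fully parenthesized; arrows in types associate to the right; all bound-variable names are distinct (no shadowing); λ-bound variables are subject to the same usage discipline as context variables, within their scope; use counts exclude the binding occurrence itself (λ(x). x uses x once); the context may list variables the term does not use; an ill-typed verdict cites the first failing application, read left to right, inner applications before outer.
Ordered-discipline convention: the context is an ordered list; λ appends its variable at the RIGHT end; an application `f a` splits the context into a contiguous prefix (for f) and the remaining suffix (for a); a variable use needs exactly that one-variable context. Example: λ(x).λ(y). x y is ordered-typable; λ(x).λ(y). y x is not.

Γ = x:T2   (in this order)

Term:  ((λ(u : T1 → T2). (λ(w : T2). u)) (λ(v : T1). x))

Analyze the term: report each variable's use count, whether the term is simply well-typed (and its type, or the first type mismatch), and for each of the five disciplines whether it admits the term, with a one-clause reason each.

use counts: x: 1×; u [bound]: 1×; w [bound]: 0×; v [bound]: 0×
uses in reading order: u, x
typing: ✓ — T2 → T1 → T2
ordered: ✗ — unused: w, v — weakening required
linear: ✗ — unused: w, v — weakening required
affine: ✓ — x, u, w, v: no repeats, contraction unneeded
relevant: ✗ — unused: w, v — weakening required
unrestricted: ✓ — typability at T2 → T1 → T2 is all that's needed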